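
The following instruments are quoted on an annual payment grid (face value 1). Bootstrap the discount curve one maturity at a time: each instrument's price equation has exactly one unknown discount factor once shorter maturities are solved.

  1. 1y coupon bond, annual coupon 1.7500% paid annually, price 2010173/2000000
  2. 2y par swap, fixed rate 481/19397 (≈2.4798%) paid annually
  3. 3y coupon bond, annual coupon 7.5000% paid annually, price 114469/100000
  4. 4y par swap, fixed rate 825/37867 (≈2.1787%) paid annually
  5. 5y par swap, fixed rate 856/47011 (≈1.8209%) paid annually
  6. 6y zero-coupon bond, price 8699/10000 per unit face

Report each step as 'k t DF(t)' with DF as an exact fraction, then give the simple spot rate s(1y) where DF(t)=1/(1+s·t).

step 1 [1y] bond c/1=7/400: DF=(2010173/2000000 − 7/400·(0))/(1+7/400) = 4939/5000 ≈ 0.987800
step 2 [2y] swap r/1=481/19397: DF=(1 − 481/19397·(0.987800))/(1+481/19397) = 9519/10000 ≈ 0.951900
step 3 [3y] bond c/1=3/40: DF=(114469/100000 − 3/40·(0.987800+0.951900))/(1+3/40) = 1859/2000 ≈ 0.929500
step 4 [4y] swap r/1=825/37867: DF=(1 − 825/37867·(0.987800+0.951900+0.929500))/(1+825/37867) = 367/400 ≈ 0.917500
step 5 [5y] swap r/1=856/47011: DF=(1 − 856/47011·(0.987800+0.951900+0.929500+0.917500))/(1+856/47011) = 1143/1250 ≈ 0.914400
step 6 [6y] zero: DF = P = 8699/10000 ≈ 0.869900

1 1 4939/5000
2 2 9519/10000
3 3 1859/2000
4 4 367/400
5 5 1143/1250
6 6 8699/10000
s(1y) = (1/(4939/5000) − 1)/(1) = 61/4939 ≈ 1.2351%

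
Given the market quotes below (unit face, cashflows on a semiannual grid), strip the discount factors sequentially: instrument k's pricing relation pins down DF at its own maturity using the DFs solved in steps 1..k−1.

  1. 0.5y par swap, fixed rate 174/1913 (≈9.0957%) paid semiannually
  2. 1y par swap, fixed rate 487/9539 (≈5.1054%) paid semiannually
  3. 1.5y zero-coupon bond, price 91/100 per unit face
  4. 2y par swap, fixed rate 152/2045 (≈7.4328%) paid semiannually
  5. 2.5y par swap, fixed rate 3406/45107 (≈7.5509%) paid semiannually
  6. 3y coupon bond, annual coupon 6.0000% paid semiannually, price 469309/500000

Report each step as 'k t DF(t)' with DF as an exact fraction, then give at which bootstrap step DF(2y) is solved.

1 1/2 1913/2000
2 1 9513/10000
3 3/2 91/100
4 2 1079/1250
5 5/2 8297/10000
6 3 7799/10000
DF(2y) is solved at step 4

step 1 [0.5y] swap r/2=87/1913: DF=(1 − 87/1913·(0))/(1+87/1913) = 1913/2000 ≈ 0.956500
step 2 [1y] swap r/2=487/19078: DF=(1 − 487/19078·(0.956500))/(1+487/19078) = 9513/10000 ≈ 0.951300
step 3 [1.5y] zero: DF = P = 91/100 ≈ 0.910000
step 4 [2y] swap r/2=76/2045: DF=(1 − 76/2045·(0.956500+0.951300+0.910000))/(1+76/2045) = 1079/1250 ≈ 0.863200
step 5 [2.5y] swap r/2=1703/45107: DF=(1 − 1703/45107·(0.956500+0.951300+0.910000+0.863200))/(1+1703/45107) = 8297/10000 ≈ 0.829700
step 6 [3y] bond c/2=3/100: DF=(469309/500000 − 3/100·(0.956500+0.951300+0.910000+0.863200+0.829700))/(1+3/100) = 7799/10000 ≈ 0.779900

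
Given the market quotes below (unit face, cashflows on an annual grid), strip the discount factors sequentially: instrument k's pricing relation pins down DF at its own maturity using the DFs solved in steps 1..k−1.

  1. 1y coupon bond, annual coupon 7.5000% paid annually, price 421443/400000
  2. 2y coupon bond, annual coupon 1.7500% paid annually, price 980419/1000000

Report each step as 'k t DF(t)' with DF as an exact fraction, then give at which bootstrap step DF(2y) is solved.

1 1 9801/10000
2 2 9467/10000
DF(2y) is solved at step 2

step 1 [1y] bond c/1=3/40: DF=(421443/400000 − 3/40·(0))/(1+3/40) = 9801/10000 ≈ 0.980100
step 2 [2y] bond c/1=7/400: DF=(980419/1000000 − 7/400·(0.980100))/(1+7/400) = 9467/10000 ≈ 0.946700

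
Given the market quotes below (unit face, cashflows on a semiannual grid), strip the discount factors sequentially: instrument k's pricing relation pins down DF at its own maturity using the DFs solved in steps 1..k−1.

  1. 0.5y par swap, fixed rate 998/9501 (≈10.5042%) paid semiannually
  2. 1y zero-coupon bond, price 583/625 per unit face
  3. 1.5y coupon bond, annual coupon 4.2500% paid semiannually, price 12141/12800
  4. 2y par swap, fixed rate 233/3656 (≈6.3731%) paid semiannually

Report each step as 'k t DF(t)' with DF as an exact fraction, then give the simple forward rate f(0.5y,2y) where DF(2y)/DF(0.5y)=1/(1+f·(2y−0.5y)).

1 1/2 9501/10000
2 1 583/625
3 3/2 556/625
4 2 1767/2000
f(0.5y,2y) = ((9501/10000)/(1767/2000) − 1)/(3/2) = 148/2945 ≈ 5.0255%

step 1 [0.5y] swap r/2=499/9501: DF=(1 − 499/9501·(0))/(1+499/9501) = 9501/10000 ≈ 0.950100
step 2 [1y] zero: DF = P = 583/625 ≈ 0.932800
step 3 [1.5y] bond c/2=17/800: DF=(12141/12800 − 17/800·(0.950100+0.932800))/(1+17/800) = 556/625 ≈ 0.889600
step 4 [2y] swap r/2=233/7312: DF=(1 − 233/7312·(0.950100+0.932800+0.889600))/(1+233/7312) = 1767/2000 ≈ 0.883500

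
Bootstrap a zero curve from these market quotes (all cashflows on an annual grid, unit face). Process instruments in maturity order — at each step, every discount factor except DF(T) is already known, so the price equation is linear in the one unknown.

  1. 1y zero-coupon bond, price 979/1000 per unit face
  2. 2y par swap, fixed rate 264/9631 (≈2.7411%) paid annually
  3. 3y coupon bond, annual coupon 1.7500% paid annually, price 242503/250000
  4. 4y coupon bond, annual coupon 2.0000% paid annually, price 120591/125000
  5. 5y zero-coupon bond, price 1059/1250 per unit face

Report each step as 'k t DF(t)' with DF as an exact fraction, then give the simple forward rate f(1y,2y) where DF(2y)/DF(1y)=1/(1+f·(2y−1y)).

step 1 [1y] zero: DF = P = 979/1000 ≈ 0.979000
step 2 [2y] swap r/1=264/9631: DF=(1 − 264/9631·(0.979000))/(1+264/9631) = 592/625 ≈ 0.947200
step 3 [3y] bond c/1=7/400: DF=(242503/250000 − 7/400·(0.979000+0.947200))/(1+7/400) = 4601/5000 ≈ 0.920200
step 4 [4y] bond c/1=1/50: DF=(120591/125000 − 1/50·(0.979000+0.947200+0.920200))/(1+1/50) = 89/100 ≈ 0.890000
step 5 [5y] zero: DF = P = 1059/1250 ≈ 0.847200

1 1 979/1000
2 2 592/625
3 3 4601/5000
4 4 89/100
5 5 1059/1250
f(1y,2y) = ((979/1000)/(592/625) − 1)/(1) = 159/4736 ≈ 3.3573%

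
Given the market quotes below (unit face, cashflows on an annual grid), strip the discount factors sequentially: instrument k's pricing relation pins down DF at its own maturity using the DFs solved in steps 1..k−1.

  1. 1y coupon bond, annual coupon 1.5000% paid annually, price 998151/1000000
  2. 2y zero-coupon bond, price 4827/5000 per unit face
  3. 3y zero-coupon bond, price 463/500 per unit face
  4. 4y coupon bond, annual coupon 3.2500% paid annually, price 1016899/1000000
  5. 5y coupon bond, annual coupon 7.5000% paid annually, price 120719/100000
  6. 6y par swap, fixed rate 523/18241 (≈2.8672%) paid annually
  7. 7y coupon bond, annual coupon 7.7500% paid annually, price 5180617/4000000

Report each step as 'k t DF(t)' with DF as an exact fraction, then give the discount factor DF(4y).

1 1 4917/5000
2 2 4827/5000
3 3 463/500
4 4 559/625
5 5 43/50
6 6 8431/10000
7 7 2021/2500
DF(4y) = 559/625 ≈ 0.894400

step 1 [1y] bond c/1=3/200: DF=(998151/1000000 − 3/200·(0))/(1+3/200) = 4917/5000 ≈ 0.983400
step 2 [2y] zero: DF = P = 4827/5000 ≈ 0.965400
step 3 [3y] zero: DF = P = 463/500 ≈ 0.926000
step 4 [4y] bond c/1=13/400: DF=(1016899/1000000 − 13/400·(0.983400+0.965400+0.926000))/(1+13/400) = 559/625 ≈ 0.894400
step 5 [5y] bond c/1=3/40: DF=(120719/100000 − 3/40·(0.983400+0.965400+0.926000+0.894400))/(1+3/40) = 43/50 ≈ 0.860000
step 6 [6y] swap r/1=523/18241: DF=(1 − 523/18241·(0.983400+0.965400+0.926000+0.894400+0.860000))/(1+523/18241) = 8431/10000 ≈ 0.843100
step 7 [7y] bond c/1=31/400: DF=(5180617/4000000 − 31/400·(0.983400+0.965400+0.926000+0.894400+0.860000+0.843100))/(1+31/400) = 2021/2500 ≈ 0.808400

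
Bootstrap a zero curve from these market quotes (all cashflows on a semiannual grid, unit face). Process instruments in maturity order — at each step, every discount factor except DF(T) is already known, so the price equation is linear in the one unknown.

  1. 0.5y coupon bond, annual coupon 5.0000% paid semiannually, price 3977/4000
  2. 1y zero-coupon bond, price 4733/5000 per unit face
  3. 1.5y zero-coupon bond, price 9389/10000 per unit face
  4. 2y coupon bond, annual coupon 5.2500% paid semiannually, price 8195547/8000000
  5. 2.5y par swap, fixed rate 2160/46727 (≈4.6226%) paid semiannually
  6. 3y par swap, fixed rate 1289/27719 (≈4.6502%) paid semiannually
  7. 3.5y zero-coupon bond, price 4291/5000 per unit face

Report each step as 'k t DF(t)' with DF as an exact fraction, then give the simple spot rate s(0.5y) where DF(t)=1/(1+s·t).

step 1 [0.5y] bond c/2=1/40: DF=(3977/4000 − 1/40·(0))/(1+1/40) = 97/100 ≈ 0.970000
step 2 [1y] zero: DF = P = 4733/5000 ≈ 0.946600
step 3 [1.5y] zero: DF = P = 9389/10000 ≈ 0.938900
step 4 [2y] bond c/2=21/800: DF=(8195547/8000000 − 21/800·(0.970000+0.946600+0.938900))/(1+21/800) = 2313/2500 ≈ 0.925200
step 5 [2.5y] swap r/2=1080/46727: DF=(1 − 1080/46727·(0.970000+0.946600+0.938900+0.925200))/(1+1080/46727) = 223/250 ≈ 0.892000
step 6 [3y] swap r/2=1289/55438: DF=(1 − 1289/55438·(0.970000+0.946600+0.938900+0.925200+0.892000))/(1+1289/55438) = 8711/10000 ≈ 0.871100
step 7 [3.5y] zero: DF = P = 4291/5000 ≈ 0.858200

1 1/2 97/100
2 1 4733/5000
3 3/2 9389/10000
4 2 2313/2500
5 5/2 223/250
6 3 8711/10000
7 7/2 4291/5000
s(0.5y) = (1/(97/100) − 1)/(1/2) = 6/97 ≈ 6.1856%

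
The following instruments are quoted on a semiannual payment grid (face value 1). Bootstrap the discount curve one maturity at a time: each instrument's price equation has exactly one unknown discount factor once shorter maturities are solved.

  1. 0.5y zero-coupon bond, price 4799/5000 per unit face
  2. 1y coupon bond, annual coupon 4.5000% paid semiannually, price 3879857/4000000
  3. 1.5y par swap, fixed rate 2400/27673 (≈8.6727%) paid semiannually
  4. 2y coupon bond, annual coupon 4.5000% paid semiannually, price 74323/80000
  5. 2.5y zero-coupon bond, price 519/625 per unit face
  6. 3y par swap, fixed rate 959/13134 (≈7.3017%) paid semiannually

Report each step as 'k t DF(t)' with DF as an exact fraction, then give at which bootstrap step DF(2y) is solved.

step 1 [0.5y] zero: DF = P = 4799/5000 ≈ 0.959800
step 2 [1y] bond c/2=9/400: DF=(3879857/4000000 − 9/400·(0.959800))/(1+9/400) = 371/400 ≈ 0.927500
step 3 [1.5y] swap r/2=1200/27673: DF=(1 − 1200/27673·(0.959800+0.927500))/(1+1200/27673) = 22/25 ≈ 0.880000
step 4 [2y] bond c/2=9/400: DF=(74323/80000 − 9/400·(0.959800+0.927500+0.880000))/(1+9/400) = 8477/10000 ≈ 0.847700
step 5 [2.5y] zero: DF = P = 519/625 ≈ 0.830400
step 6 [3y] swap r/2=959/26268: DF=(1 − 959/26268·(0.959800+0.927500+0.880000+0.847700+0.830400))/(1+959/26268) = 4041/5000 ≈ 0.808200

1 1/2 4799/5000
2 1 371/400
3 3/2 22/25
4 2 8477/10000
5 5/2 519/625
6 3 4041/5000
DF(2y) is solved at step 4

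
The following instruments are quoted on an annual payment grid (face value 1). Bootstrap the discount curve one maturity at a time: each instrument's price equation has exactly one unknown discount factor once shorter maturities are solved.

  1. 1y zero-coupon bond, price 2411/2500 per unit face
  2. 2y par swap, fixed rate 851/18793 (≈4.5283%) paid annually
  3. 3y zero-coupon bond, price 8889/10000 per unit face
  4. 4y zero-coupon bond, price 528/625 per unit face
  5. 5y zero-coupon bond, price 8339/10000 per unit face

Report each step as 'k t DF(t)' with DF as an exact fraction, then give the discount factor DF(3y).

1 1 2411/2500
2 2 9149/10000
3 3 8889/10000
4 4 528/625
5 5 8339/10000
DF(3y) = 8889/10000 ≈ 0.888900

step 1 [1y] zero: DF = P = 2411/2500 ≈ 0.964400
step 2 [2y] swap r/1=851/18793: DF=(1 − 851/18793·(0.964400))/(1+851/18793) = 9149/10000 ≈ 0.914900
step 3 [3y] zero: DF = P = 8889/10000 ≈ 0.888900
step 4 [4y] zero: DF = P = 528/625 ≈ 0.844800
step 5 [5y] zero: DF = P = 8339/10000 ≈ 0.833900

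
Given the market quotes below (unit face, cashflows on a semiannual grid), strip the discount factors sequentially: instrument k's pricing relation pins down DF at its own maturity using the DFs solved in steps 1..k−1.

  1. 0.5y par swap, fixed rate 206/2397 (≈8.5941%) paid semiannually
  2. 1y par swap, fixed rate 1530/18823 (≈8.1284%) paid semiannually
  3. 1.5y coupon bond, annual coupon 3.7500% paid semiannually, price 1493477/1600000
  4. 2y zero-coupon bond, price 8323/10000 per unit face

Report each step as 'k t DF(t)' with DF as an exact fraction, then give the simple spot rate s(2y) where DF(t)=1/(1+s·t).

step 1 [0.5y] swap r/2=103/2397: DF=(1 − 103/2397·(0))/(1+103/2397) = 2397/2500 ≈ 0.958800
step 2 [1y] swap r/2=765/18823: DF=(1 − 765/18823·(0.958800))/(1+765/18823) = 1847/2000 ≈ 0.923500
step 3 [1.5y] bond c/2=3/160: DF=(1493477/1600000 − 3/160·(0.958800+0.923500))/(1+3/160) = 551/625 ≈ 0.881600
step 4 [2y] zero: DF = P = 8323/10000 ≈ 0.832300

1 1/2 2397/2500
2 1 1847/2000
3 3/2 551/625
4 2 8323/10000
s(2y) = (1/(8323/10000) − 1)/(2) = 1677/16646 ≈ 10.0745%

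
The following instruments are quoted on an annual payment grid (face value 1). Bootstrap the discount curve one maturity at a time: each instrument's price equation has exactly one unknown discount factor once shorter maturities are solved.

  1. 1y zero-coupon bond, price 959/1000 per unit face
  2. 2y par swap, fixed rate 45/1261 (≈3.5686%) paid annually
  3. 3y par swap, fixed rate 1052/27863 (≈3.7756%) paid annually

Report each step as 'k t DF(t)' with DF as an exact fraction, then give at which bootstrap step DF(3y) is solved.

1 1 959/1000
2 2 373/400
3 3 2237/2500
DF(3y) is solved at step 3

step 1 [1y] zero: DF = P = 959/1000 ≈ 0.959000
step 2 [2y] swap r/1=45/1261: DF=(1 − 45/1261·(0.959000))/(1+45/1261) = 373/400 ≈ 0.932500
step 3 [3y] swap r/1=1052/27863: DF=(1 − 1052/27863·(0.959000+0.932500))/(1+1052/27863) = 2237/2500 ≈ 0.894800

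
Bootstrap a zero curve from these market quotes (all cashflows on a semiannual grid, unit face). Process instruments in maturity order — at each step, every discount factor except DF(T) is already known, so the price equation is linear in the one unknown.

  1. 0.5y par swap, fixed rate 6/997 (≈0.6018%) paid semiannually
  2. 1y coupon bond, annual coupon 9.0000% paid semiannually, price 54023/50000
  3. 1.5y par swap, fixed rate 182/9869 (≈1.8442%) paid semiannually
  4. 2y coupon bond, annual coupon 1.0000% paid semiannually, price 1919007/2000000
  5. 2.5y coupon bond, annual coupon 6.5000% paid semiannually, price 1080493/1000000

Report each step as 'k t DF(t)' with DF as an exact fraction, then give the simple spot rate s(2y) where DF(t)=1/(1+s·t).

step 1 [0.5y] swap r/2=3/997: DF=(1 − 3/997·(0))/(1+3/997) = 997/1000 ≈ 0.997000
step 2 [1y] bond c/2=9/200: DF=(54023/50000 − 9/200·(0.997000))/(1+9/200) = 991/1000 ≈ 0.991000
step 3 [1.5y] swap r/2=91/9869: DF=(1 − 91/9869·(0.997000+0.991000))/(1+91/9869) = 9727/10000 ≈ 0.972700
step 4 [2y] bond c/2=1/200: DF=(1919007/2000000 − 1/200·(0.997000+0.991000+0.972700))/(1+1/200) = 47/50 ≈ 0.940000
step 5 [2.5y] bond c/2=13/400: DF=(1080493/1000000 − 13/400·(0.997000+0.991000+0.972700+0.940000))/(1+13/400) = 9237/10000 ≈ 0.923700

1 1/2 997/1000
2 1 991/1000
3 3/2 9727/10000
4 2 47/50
5 5/2 9237/10000
s(2y) = (1/(47/50) − 1)/(2) = 3/94 ≈ 3.1915%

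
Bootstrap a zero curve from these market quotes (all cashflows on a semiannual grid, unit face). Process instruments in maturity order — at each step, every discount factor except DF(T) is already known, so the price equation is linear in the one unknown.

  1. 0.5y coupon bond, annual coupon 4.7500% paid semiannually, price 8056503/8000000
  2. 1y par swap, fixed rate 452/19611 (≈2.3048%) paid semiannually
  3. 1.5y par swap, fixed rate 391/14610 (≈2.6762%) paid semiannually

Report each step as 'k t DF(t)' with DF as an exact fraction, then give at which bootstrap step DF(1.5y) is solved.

step 1 [0.5y] bond c/2=19/800: DF=(8056503/8000000 − 19/800·(0))/(1+19/800) = 9837/10000 ≈ 0.983700
step 2 [1y] swap r/2=226/19611: DF=(1 − 226/19611·(0.983700))/(1+226/19611) = 4887/5000 ≈ 0.977400
step 3 [1.5y] swap r/2=391/29220: DF=(1 − 391/29220·(0.983700+0.977400))/(1+391/29220) = 9609/10000 ≈ 0.960900

1 1/2 9837/10000
2 1 4887/5000
3 3/2 9609/10000
DF(1.5y) is solved at step 3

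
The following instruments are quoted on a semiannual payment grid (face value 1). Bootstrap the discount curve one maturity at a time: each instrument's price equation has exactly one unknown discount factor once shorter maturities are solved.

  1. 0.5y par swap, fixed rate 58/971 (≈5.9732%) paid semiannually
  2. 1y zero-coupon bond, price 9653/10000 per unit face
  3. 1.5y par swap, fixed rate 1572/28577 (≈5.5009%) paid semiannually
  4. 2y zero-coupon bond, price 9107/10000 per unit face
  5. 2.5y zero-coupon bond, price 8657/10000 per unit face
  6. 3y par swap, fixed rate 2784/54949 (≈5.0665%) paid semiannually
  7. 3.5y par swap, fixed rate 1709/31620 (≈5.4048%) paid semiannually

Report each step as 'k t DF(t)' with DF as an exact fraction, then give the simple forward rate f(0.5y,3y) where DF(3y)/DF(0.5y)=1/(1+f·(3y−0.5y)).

1 1/2 971/1000
2 1 9653/10000
3 3/2 4607/5000
4 2 9107/10000
5 5/2 8657/10000
6 3 538/625
7 7/2 8291/10000
f(0.5y,3y) = ((971/1000)/(538/625) − 1)/(5/2) = 551/10760 ≈ 5.1208%

step 1 [0.5y] swap r/2=29/971: DF=(1 − 29/971·(0))/(1+29/971) = 971/1000 ≈ 0.971000
step 2 [1y] zero: DF = P = 9653/10000 ≈ 0.965300
step 3 [1.5y] swap r/2=786/28577: DF=(1 − 786/28577·(0.971000+0.965300))/(1+786/28577) = 4607/5000 ≈ 0.921400
step 4 [2y] zero: DF = P = 9107/10000 ≈ 0.910700
step 5 [2.5y] zero: DF = P = 8657/10000 ≈ 0.865700
step 6 [3y] swap r/2=1392/54949: DF=(1 − 1392/54949·(0.971000+0.965300+0.921400+0.910700+0.865700))/(1+1392/54949) = 538/625 ≈ 0.860800
step 7 [3.5y] swap r/2=1709/63240: DF=(1 − 1709/63240·(0.971000+0.965300+0.921400+0.910700+0.865700+0.860800))/(1+1709/63240) = 8291/10000 ≈ 0.829100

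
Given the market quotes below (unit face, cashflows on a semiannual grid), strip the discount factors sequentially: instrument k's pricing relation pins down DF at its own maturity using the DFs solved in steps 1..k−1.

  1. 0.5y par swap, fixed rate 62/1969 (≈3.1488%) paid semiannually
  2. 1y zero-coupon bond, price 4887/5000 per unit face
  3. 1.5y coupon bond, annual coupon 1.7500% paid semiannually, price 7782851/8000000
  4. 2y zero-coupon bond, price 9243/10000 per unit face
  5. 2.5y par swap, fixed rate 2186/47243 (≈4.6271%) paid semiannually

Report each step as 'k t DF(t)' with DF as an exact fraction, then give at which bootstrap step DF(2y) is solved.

1 1/2 1969/2000
2 1 4887/5000
3 3/2 4737/5000
4 2 9243/10000
5 5/2 8907/10000
DF(2y) is solved at step 4

step 1 [0.5y] swap r/2=31/1969: DF=(1 − 31/1969·(0))/(1+31/1969) = 1969/2000 ≈ 0.984500
step 2 [1y] zero: DF = P = 4887/5000 ≈ 0.977400
step 3 [1.5y] bond c/2=7/800: DF=(7782851/8000000 − 7/800·(0.984500+0.977400))/(1+7/800) = 4737/5000 ≈ 0.947400
step 4 [2y] zero: DF = P = 9243/10000 ≈ 0.924300
step 5 [2.5y] swap r/2=1093/47243: DF=(1 − 1093/47243·(0.984500+0.977400+0.947400+0.924300))/(1+1093/47243) = 8907/10000 ≈ 0.890700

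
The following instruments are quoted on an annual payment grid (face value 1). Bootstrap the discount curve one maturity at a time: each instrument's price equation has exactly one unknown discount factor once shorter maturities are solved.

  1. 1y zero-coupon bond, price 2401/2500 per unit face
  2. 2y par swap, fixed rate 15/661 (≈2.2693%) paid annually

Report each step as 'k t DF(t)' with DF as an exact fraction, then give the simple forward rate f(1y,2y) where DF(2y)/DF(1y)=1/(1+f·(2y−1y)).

step 1 [1y] zero: DF = P = 2401/2500 ≈ 0.960400
step 2 [2y] swap r/1=15/661: DF=(1 − 15/661·(0.960400))/(1+15/661) = 1913/2000 ≈ 0.956500

1 1 2401/2500
2 2 1913/2000
f(1y,2y) = ((2401/2500)/(1913/2000) − 1)/(1) = 39/9565 ≈ 0.4077%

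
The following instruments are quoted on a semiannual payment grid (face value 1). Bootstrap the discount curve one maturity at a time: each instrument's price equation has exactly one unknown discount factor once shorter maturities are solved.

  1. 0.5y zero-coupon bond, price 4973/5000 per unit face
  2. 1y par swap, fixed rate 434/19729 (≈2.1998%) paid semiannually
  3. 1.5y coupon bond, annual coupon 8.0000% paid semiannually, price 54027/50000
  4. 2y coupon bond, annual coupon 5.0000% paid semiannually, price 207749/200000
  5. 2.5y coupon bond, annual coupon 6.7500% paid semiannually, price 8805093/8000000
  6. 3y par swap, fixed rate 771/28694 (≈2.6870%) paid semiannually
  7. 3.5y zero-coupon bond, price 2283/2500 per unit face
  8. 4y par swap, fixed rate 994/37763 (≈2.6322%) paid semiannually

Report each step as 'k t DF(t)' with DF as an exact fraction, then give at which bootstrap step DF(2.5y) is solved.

1 1/2 4973/5000
2 1 9783/10000
3 3/2 9631/10000
4 2 4709/5000
5 5/2 9381/10000
6 3 9229/10000
7 7/2 2283/2500
8 4 4503/5000
DF(2.5y) is solved at step 5

step 1 [0.5y] zero: DF = P = 4973/5000 ≈ 0.994600
step 2 [1y] swap r/2=217/19729: DF=(1 − 217/19729·(0.994600))/(1+217/19729) = 9783/10000 ≈ 0.978300
step 3 [1.5y] bond c/2=1/25: DF=(54027/50000 − 1/25·(0.994600+0.978300))/(1+1/25) = 9631/10000 ≈ 0.963100
step 4 [2y] bond c/2=1/40: DF=(207749/200000 − 1/40·(0.994600+0.978300+0.963100))/(1+1/40) = 4709/5000 ≈ 0.941800
step 5 [2.5y] bond c/2=27/800: DF=(8805093/8000000 − 27/800·(0.994600+0.978300+0.963100+0.941800))/(1+27/800) = 9381/10000 ≈ 0.938100
step 6 [3y] swap r/2=771/57388: DF=(1 − 771/57388·(0.994600+0.978300+0.963100+0.941800+0.938100))/(1+771/57388) = 9229/10000 ≈ 0.922900
step 7 [3.5y] zero: DF = P = 2283/2500 ≈ 0.913200
step 8 [4y] swap r/2=497/37763: DF=(1 − 497/37763·(0.994600+0.978300+0.963100+0.941800+0.938100+0.922900+0.913200))/(1+497/37763) = 4503/5000 ≈ 0.900600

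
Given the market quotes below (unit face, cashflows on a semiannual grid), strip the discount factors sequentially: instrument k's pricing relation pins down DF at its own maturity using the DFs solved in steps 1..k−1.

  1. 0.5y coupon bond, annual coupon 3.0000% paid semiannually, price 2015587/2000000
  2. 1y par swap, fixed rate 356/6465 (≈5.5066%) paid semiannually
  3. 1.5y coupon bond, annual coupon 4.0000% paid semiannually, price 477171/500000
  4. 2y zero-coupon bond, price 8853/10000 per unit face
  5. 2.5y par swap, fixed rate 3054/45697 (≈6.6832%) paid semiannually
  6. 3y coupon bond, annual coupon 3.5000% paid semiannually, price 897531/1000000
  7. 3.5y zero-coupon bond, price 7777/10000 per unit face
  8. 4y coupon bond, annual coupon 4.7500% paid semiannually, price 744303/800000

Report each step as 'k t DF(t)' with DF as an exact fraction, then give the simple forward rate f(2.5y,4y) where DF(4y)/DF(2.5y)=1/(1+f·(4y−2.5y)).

step 1 [0.5y] bond c/2=3/200: DF=(2015587/2000000 − 3/200·(0))/(1+3/200) = 9929/10000 ≈ 0.992900
step 2 [1y] swap r/2=178/6465: DF=(1 − 178/6465·(0.992900))/(1+178/6465) = 4733/5000 ≈ 0.946600
step 3 [1.5y] bond c/2=1/50: DF=(477171/500000 − 1/50·(0.992900+0.946600))/(1+1/50) = 561/625 ≈ 0.897600
step 4 [2y] zero: DF = P = 8853/10000 ≈ 0.885300
step 5 [2.5y] swap r/2=1527/45697: DF=(1 − 1527/45697·(0.992900+0.946600+0.897600+0.885300))/(1+1527/45697) = 8473/10000 ≈ 0.847300
step 6 [3y] bond c/2=7/400: DF=(897531/1000000 − 7/400·(0.992900+0.946600+0.897600+0.885300+0.847300))/(1+7/400) = 1607/2000 ≈ 0.803500
step 7 [3.5y] zero: DF = P = 7777/10000 ≈ 0.777700
step 8 [4y] bond c/2=19/800: DF=(744303/800000 − 19/800·(0.992900+0.946600+0.897600+0.885300+0.847300+0.803500+0.777700))/(1+19/800) = 7661/10000 ≈ 0.766100

1 1/2 9929/10000
2 1 4733/5000
3 3/2 561/625
4 2 8853/10000
5 5/2 8473/10000
6 3 1607/2000
7 7/2 7777/10000
8 4 7661/10000
f(2.5y,4y) = ((8473/10000)/(7661/10000) − 1)/(3/2) = 1624/22983 ≈ 7.0661%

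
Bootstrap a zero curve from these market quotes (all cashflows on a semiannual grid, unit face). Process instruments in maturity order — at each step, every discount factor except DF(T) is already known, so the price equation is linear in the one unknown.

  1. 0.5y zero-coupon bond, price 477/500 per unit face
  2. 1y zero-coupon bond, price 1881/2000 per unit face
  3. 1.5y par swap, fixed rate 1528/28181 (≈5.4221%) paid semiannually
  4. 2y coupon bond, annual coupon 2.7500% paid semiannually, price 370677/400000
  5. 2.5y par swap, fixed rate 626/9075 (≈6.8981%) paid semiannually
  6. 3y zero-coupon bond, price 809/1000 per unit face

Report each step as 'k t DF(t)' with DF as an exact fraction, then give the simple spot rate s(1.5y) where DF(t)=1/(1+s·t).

1 1/2 477/500
2 1 1881/2000
3 3/2 2309/2500
4 2 8759/10000
5 5/2 1687/2000
6 3 809/1000
s(1.5y) = (1/(2309/2500) − 1)/(3/2) = 382/6927 ≈ 5.5147%

step 1 [0.5y] zero: DF = P = 477/500 ≈ 0.954000
step 2 [1y] zero: DF = P = 1881/2000 ≈ 0.940500
step 3 [1.5y] swap r/2=764/28181: DF=(1 − 764/28181·(0.954000+0.940500))/(1+764/28181) = 2309/2500 ≈ 0.923600
step 4 [2y] bond c/2=11/800: DF=(370677/400000 − 11/800·(0.954000+0.940500+0.923600))/(1+11/800) = 8759/10000 ≈ 0.875900
step 5 [2.5y] swap r/2=313/9075: DF=(1 − 313/9075·(0.954000+0.940500+0.923600+0.875900))/(1+313/9075) = 1687/2000 ≈ 0.843500
step 6 [3y] zero: DF = P = 809/1000 ≈ 0.809000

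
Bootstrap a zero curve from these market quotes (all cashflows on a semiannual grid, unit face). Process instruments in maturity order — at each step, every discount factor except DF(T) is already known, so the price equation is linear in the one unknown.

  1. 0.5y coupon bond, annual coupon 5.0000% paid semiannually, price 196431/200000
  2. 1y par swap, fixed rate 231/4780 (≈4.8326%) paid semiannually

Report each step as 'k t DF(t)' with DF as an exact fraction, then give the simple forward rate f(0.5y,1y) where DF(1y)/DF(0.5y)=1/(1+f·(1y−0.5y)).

1 1/2 4791/5000
2 1 4769/5000
f(0.5y,1y) = ((4791/5000)/(4769/5000) − 1)/(1/2) = 44/4769 ≈ 0.9226%

step 1 [0.5y] bond c/2=1/40: DF=(196431/200000 − 1/40·(0))/(1+1/40) = 4791/5000 ≈ 0.958200
step 2 [1y] swap r/2=231/9560: DF=(1 − 231/9560·(0.958200))/(1+231/9560) = 4769/5000 ≈ 0.953800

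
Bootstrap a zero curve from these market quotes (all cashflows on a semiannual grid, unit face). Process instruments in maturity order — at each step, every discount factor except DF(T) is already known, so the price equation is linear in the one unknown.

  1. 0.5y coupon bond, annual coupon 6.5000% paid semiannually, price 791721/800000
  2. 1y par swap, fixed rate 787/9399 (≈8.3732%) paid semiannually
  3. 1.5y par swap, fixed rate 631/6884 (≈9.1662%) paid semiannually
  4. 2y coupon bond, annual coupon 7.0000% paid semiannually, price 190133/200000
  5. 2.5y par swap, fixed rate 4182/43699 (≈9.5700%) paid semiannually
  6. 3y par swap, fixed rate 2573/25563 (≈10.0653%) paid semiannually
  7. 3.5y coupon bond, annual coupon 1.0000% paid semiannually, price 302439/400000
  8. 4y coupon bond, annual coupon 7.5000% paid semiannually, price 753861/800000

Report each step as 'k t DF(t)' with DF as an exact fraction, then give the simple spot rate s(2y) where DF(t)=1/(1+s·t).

1 1/2 1917/2000
2 1 9213/10000
3 3/2 4369/5000
4 2 4127/5000
5 5/2 7909/10000
6 3 7427/10000
7 7/2 7269/10000
8 4 1743/2500
s(2y) = (1/(4127/5000) − 1)/(2) = 873/8254 ≈ 10.5767%

step 1 [0.5y] bond c/2=13/400: DF=(791721/800000 − 13/400·(0))/(1+13/400) = 1917/2000 ≈ 0.958500
step 2 [1y] swap r/2=787/18798: DF=(1 − 787/18798·(0.958500))/(1+787/18798) = 9213/10000 ≈ 0.921300
step 3 [1.5y] swap r/2=631/13768: DF=(1 − 631/13768·(0.958500+0.921300))/(1+631/13768) = 4369/5000 ≈ 0.873800
step 4 [2y] bond c/2=7/200: DF=(190133/200000 − 7/200·(0.958500+0.921300+0.873800))/(1+7/200) = 4127/5000 ≈ 0.825400
step 5 [2.5y] swap r/2=2091/43699: DF=(1 − 2091/43699·(0.958500+0.921300+0.873800+0.825400))/(1+2091/43699) = 7909/10000 ≈ 0.790900
step 6 [3y] swap r/2=2573/51126: DF=(1 − 2573/51126·(0.958500+0.921300+0.873800+0.825400+0.790900))/(1+2573/51126) = 7427/10000 ≈ 0.742700
step 7 [3.5y] bond c/2=1/200: DF=(302439/400000 − 1/200·(0.958500+0.921300+0.873800+0.825400+0.790900+0.742700))/(1+1/200) = 7269/10000 ≈ 0.726900
step 8 [4y] bond c/2=3/80: DF=(753861/800000 − 3/80·(0.958500+0.921300+0.873800+0.825400+0.790900+0.742700+0.726900))/(1+3/80) = 1743/2500 ≈ 0.697200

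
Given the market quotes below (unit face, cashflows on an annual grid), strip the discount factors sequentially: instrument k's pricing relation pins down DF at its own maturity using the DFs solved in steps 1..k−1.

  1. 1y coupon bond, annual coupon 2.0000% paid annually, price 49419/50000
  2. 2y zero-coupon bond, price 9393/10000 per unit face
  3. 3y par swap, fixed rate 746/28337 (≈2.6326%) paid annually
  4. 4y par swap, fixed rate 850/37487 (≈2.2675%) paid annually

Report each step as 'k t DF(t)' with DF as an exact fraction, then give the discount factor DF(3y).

step 1 [1y] bond c/1=1/50: DF=(49419/50000 − 1/50·(0))/(1+1/50) = 969/1000 ≈ 0.969000
step 2 [2y] zero: DF = P = 9393/10000 ≈ 0.939300
step 3 [3y] swap r/1=746/28337: DF=(1 − 746/28337·(0.969000+0.939300))/(1+746/28337) = 4627/5000 ≈ 0.925400
step 4 [4y] swap r/1=850/37487: DF=(1 − 850/37487·(0.969000+0.939300+0.925400))/(1+850/37487) = 183/200 ≈ 0.915000

1 1 969/1000
2 2 9393/10000
3 3 4627/5000
4 4 183/200
DF(3y) = 4627/5000 ≈ 0.925400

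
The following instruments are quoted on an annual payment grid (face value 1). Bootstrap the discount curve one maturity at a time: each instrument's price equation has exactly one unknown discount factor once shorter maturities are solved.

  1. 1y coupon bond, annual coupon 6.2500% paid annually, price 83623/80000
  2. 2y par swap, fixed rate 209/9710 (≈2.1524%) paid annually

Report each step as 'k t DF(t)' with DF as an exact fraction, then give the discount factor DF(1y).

1 1 4919/5000
2 2 4791/5000
DF(1y) = 4919/5000 ≈ 0.983800

step 1 [1y] bond c/1=1/16: DF=(83623/80000 − 1/16·(0))/(1+1/16) = 4919/5000 ≈ 0.983800
step 2 [2y] swap r/1=209/9710: DF=(1 − 209/9710·(0.983800))/(1+209/9710) = 4791/5000 ≈ 0.958200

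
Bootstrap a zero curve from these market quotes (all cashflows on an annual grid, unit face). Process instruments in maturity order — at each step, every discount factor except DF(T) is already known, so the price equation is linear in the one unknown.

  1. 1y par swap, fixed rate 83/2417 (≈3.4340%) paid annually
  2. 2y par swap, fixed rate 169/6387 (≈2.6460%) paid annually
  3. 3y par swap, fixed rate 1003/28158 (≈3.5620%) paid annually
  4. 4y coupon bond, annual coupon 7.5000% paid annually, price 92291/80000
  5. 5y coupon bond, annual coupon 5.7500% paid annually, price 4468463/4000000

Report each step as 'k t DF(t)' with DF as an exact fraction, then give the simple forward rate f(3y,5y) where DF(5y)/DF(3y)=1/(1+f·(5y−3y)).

step 1 [1y] swap r/1=83/2417: DF=(1 − 83/2417·(0))/(1+83/2417) = 2417/2500 ≈ 0.966800
step 2 [2y] swap r/1=169/6387: DF=(1 − 169/6387·(0.966800))/(1+169/6387) = 9493/10000 ≈ 0.949300
step 3 [3y] swap r/1=1003/28158: DF=(1 − 1003/28158·(0.966800+0.949300))/(1+1003/28158) = 8997/10000 ≈ 0.899700
step 4 [4y] bond c/1=3/40: DF=(92291/80000 − 3/40·(0.966800+0.949300+0.899700))/(1+3/40) = 8767/10000 ≈ 0.876700
step 5 [5y] bond c/1=23/400: DF=(4468463/4000000 − 23/400·(0.966800+0.949300+0.899700+0.876700))/(1+23/400) = 2139/2500 ≈ 0.855600

1 1 2417/2500
2 2 9493/10000
3 3 8997/10000
4 4 8767/10000
5 5 2139/2500
f(3y,5y) = ((8997/10000)/(2139/2500) − 1)/(2) = 147/5704 ≈ 2.5771%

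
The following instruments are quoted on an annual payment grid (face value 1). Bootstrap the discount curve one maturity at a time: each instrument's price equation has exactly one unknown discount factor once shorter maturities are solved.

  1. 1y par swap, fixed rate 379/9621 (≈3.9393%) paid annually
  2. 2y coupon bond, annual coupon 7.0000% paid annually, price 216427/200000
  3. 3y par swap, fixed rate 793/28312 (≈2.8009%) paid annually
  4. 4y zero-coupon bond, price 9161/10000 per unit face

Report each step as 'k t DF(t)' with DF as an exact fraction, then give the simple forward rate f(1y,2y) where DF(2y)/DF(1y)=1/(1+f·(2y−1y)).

step 1 [1y] swap r/1=379/9621: DF=(1 − 379/9621·(0))/(1+379/9621) = 9621/10000 ≈ 0.962100
step 2 [2y] bond c/1=7/100: DF=(216427/200000 − 7/100·(0.962100))/(1+7/100) = 2371/2500 ≈ 0.948400
step 3 [3y] swap r/1=793/28312: DF=(1 − 793/28312·(0.962100+0.948400))/(1+793/28312) = 9207/10000 ≈ 0.920700
step 4 [4y] zero: DF = P = 9161/10000 ≈ 0.916100

1 1 9621/10000
2 2 2371/2500
3 3 9207/10000
4 4 9161/10000
f(1y,2y) = ((9621/10000)/(2371/2500) − 1)/(1) = 137/9484 ≈ 1.4445%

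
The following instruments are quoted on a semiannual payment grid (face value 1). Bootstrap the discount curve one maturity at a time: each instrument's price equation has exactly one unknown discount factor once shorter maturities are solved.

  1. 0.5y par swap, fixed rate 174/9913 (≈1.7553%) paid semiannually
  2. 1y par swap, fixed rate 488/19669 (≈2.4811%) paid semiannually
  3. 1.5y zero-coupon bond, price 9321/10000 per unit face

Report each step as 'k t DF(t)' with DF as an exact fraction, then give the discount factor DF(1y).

1 1/2 9913/10000
2 1 2439/2500
3 3/2 9321/10000
DF(1y) = 2439/2500 ≈ 0.975600

step 1 [0.5y] swap r/2=87/9913: DF=(1 − 87/9913·(0))/(1+87/9913) = 9913/10000 ≈ 0.991300
step 2 [1y] swap r/2=244/19669: DF=(1 − 244/19669·(0.991300))/(1+244/19669) = 2439/2500 ≈ 0.975600
step 3 [1.5y] zero: DF = P = 9321/10000 ≈ 0.932100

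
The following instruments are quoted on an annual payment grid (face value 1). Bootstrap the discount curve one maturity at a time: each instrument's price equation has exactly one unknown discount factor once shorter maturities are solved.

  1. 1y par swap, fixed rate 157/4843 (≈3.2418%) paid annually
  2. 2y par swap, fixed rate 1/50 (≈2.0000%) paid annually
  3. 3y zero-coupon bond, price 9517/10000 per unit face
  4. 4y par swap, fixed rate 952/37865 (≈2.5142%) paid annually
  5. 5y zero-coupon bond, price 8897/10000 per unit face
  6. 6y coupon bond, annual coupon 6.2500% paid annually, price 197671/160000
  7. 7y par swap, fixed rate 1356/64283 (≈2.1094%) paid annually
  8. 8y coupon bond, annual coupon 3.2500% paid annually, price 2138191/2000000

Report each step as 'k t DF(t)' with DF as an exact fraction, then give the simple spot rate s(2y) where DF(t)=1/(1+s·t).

step 1 [1y] swap r/1=157/4843: DF=(1 − 157/4843·(0))/(1+157/4843) = 4843/5000 ≈ 0.968600
step 2 [2y] swap r/1=1/50: DF=(1 − 1/50·(0.968600))/(1+1/50) = 4807/5000 ≈ 0.961400
step 3 [3y] zero: DF = P = 9517/10000 ≈ 0.951700
step 4 [4y] swap r/1=952/37865: DF=(1 − 952/37865·(0.968600+0.961400+0.951700))/(1+952/37865) = 1131/1250 ≈ 0.904800
step 5 [5y] zero: DF = P = 8897/10000 ≈ 0.889700
step 6 [6y] bond c/1=1/16: DF=(197671/160000 − 1/16·(0.968600+0.961400+0.951700+0.904800+0.889700))/(1+1/16) = 8877/10000 ≈ 0.887700
step 7 [7y] swap r/1=1356/64283: DF=(1 − 1356/64283·(0.968600+0.961400+0.951700+0.904800+0.889700+0.887700))/(1+1356/64283) = 2161/2500 ≈ 0.864400
step 8 [8y] bond c/1=13/400: DF=(2138191/2000000 − 13/400·(0.968600+0.961400+0.951700+0.904800+0.889700+0.887700+0.864400))/(1+13/400) = 8331/10000 ≈ 0.833100

1 1 4843/5000
2 2 4807/5000
3 3 9517/10000
4 4 1131/1250
5 5 8897/10000
6 6 8877/10000
7 7 2161/2500
8 8 8331/10000
s(2y) = (1/(4807/5000) − 1)/(2) = 193/9614 ≈ 2.0075%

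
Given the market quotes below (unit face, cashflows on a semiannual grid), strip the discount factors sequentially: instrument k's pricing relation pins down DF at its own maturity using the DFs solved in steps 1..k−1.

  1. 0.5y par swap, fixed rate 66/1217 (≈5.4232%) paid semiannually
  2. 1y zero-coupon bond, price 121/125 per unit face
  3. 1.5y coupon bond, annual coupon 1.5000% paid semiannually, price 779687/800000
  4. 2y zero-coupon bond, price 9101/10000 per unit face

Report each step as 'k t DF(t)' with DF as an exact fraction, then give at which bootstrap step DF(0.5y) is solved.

1 1/2 1217/1250
2 1 121/125
3 3/2 9529/10000
4 2 9101/10000
DF(0.5y) is solved at step 1

step 1 [0.5y] swap r/2=33/1217: DF=(1 − 33/1217·(0))/(1+33/1217) = 1217/1250 ≈ 0.973600
step 2 [1y] zero: DF = P = 121/125 ≈ 0.968000
step 3 [1.5y] bond c/2=3/400: DF=(779687/800000 − 3/400·(0.973600+0.968000))/(1+3/400) = 9529/10000 ≈ 0.952900
step 4 [2y] zero: DF = P = 9101/10000 ≈ 0.910100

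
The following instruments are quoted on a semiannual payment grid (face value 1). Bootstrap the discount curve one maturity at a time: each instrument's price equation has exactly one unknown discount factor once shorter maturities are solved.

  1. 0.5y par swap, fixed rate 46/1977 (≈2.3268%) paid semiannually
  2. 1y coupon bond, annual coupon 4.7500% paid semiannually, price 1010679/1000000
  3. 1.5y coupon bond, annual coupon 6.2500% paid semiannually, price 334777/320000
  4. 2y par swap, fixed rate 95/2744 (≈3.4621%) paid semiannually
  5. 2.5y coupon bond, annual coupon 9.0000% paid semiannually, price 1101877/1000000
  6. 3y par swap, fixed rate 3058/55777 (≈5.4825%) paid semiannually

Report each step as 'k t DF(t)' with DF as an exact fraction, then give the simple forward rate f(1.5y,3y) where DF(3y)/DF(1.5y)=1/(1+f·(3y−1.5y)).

1 1/2 1977/2000
2 1 9643/10000
3 3/2 9553/10000
4 2 1867/2000
5 5/2 889/1000
6 3 8471/10000
f(1.5y,3y) = ((9553/10000)/(8471/10000) − 1)/(3/2) = 2164/25413 ≈ 8.5153%

step 1 [0.5y] swap r/2=23/1977: DF=(1 − 23/1977·(0))/(1+23/1977) = 1977/2000 ≈ 0.988500
step 2 [1y] bond c/2=19/800: DF=(1010679/1000000 − 19/800·(0.988500))/(1+19/800) = 9643/10000 ≈ 0.964300
step 3 [1.5y] bond c/2=1/32: DF=(334777/320000 − 1/32·(0.988500+0.964300))/(1+1/32) = 9553/10000 ≈ 0.955300
step 4 [2y] swap r/2=95/5488: DF=(1 − 95/5488·(0.988500+0.964300+0.955300))/(1+95/5488) = 1867/2000 ≈ 0.933500
step 5 [2.5y] bond c/2=9/200: DF=(1101877/1000000 − 9/200·(0.988500+0.964300+0.955300+0.933500))/(1+9/200) = 889/1000 ≈ 0.889000
step 6 [3y] swap r/2=1529/55777: DF=(1 − 1529/55777·(0.988500+0.964300+0.955300+0.933500+0.889000))/(1+1529/55777) = 8471/10000 ≈ 0.847100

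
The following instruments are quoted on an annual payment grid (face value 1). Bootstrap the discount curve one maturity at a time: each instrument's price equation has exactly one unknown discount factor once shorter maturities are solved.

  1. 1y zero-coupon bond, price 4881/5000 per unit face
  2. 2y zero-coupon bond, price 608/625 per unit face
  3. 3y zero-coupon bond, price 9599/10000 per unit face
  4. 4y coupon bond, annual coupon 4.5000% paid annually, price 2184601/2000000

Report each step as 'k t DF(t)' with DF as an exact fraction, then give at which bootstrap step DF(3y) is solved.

1 1 4881/5000
2 2 608/625
3 3 9599/10000
4 4 23/25
DF(3y) is solved at step 3

step 1 [1y] zero: DF = P = 4881/5000 ≈ 0.976200
step 2 [2y] zero: DF = P = 608/625 ≈ 0.972800
step 3 [3y] zero: DF = P = 9599/10000 ≈ 0.959900
step 4 [4y] bond c/1=9/200: DF=(2184601/2000000 − 9/200·(0.976200+0.972800+0.959900))/(1+9/200) = 23/25 ≈ 0.920000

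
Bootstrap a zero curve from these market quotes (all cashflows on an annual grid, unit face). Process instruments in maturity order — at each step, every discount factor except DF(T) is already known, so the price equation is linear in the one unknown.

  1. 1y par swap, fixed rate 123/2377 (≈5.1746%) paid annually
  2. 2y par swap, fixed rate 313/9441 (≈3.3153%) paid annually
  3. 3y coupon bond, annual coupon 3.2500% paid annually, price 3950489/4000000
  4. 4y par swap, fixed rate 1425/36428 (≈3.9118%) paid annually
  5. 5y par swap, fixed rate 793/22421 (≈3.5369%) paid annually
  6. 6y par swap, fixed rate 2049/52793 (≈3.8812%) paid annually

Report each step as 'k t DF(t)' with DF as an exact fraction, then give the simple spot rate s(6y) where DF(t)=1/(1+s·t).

1 1 2377/2500
2 2 4687/5000
3 3 8971/10000
4 4 343/400
5 5 4207/5000
6 6 7951/10000
s(6y) = (1/(7951/10000) − 1)/(6) = 683/15902 ≈ 4.2951%

step 1 [1y] swap r/1=123/2377: DF=(1 − 123/2377·(0))/(1+123/2377) = 2377/2500 ≈ 0.950800
step 2 [2y] swap r/1=313/9441: DF=(1 − 313/9441·(0.950800))/(1+313/9441) = 4687/5000 ≈ 0.937400
step 3 [3y] bond c/1=13/400: DF=(3950489/4000000 − 13/400·(0.950800+0.937400))/(1+13/400) = 8971/10000 ≈ 0.897100
step 4 [4y] swap r/1=1425/36428: DF=(1 − 1425/36428·(0.950800+0.937400+0.897100))/(1+1425/36428) = 343/400 ≈ 0.857500
step 5 [5y] swap r/1=793/22421: DF=(1 − 793/22421·(0.950800+0.937400+0.897100+0.857500))/(1+793/22421) = 4207/5000 ≈ 0.841400
step 6 [6y] swap r/1=2049/52793: DF=(1 − 2049/52793·(0.950800+0.937400+0.897100+0.857500+0.841400))/(1+2049/52793) = 7951/10000 ≈ 0.795100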